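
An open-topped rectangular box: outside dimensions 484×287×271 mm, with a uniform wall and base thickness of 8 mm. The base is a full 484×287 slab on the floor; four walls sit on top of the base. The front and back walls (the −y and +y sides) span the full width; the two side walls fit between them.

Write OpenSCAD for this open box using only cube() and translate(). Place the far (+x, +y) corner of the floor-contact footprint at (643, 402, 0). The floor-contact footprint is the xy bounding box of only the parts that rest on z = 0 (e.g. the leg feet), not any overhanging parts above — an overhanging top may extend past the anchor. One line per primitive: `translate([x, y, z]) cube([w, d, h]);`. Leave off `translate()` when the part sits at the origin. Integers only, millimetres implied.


translate([159, 115, 0]) cube([484, 287, 8]);
translate([159, 115, 8]) cube([484, 8, 263]);
translate([159, 394, 8]) cube([484, 8, 263]);
translate([159, 123, 8]) cube([8, 271, 263]);
translate([635, 123, 8]) cube([8, 271, 263]);


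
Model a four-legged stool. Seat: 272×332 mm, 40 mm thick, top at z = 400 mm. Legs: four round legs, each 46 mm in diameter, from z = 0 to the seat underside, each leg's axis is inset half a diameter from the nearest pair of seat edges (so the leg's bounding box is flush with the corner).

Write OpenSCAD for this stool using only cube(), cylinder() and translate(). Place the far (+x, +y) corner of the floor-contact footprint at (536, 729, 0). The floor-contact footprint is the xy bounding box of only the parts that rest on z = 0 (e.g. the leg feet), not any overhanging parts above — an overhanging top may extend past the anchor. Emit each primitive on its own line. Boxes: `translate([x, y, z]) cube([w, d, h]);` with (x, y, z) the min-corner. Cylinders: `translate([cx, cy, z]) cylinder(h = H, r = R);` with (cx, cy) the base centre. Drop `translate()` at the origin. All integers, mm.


translate([264, 397, 360]) cube([272, 332, 40]);
translate([287, 420, 0]) cylinder(h = 360, r = 23);
translate([513, 420, 0]) cylinder(h = 360, r = 23);
translate([287, 706, 0]) cylinder(h = 360, r = 23);
translate([513, 706, 0]) cylinder(h = 360, r = 23);


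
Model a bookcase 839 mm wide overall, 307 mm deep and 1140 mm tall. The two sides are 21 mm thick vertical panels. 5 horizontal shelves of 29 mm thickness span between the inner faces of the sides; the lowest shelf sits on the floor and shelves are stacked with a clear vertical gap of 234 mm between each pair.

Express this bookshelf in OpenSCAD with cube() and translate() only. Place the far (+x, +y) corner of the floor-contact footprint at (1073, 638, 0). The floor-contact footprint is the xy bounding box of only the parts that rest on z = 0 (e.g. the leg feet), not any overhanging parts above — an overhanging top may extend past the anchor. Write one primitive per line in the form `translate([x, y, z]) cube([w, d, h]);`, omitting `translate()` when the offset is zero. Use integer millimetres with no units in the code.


translate([234, 331, 0]) cube([21, 307, 1140]);
translate([1052, 331, 0]) cube([21, 307, 1140]);
translate([255, 331, 0]) cube([797, 307, 29]);
translate([255, 331, 263]) cube([797, 307, 29]);
translate([255, 331, 526]) cube([797, 307, 29]);
translate([255, 331, 789]) cube([797, 307, 29]);
translate([255, 331, 1052]) cube([797, 307, 29]);


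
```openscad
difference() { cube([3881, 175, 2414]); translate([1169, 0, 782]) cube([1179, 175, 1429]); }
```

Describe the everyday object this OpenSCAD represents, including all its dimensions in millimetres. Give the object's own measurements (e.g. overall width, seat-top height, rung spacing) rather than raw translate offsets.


A wall 3881 mm long (x), 175 mm thick (y), 2414 mm tall, with a rectangular window opening cut through it. The opening is 1179 mm wide and 1429 mm tall; its sill is at z = 782 mm and its near (−x) edge is 1169 mm from the wall's −x end. The opening passes through the full wall thickness.


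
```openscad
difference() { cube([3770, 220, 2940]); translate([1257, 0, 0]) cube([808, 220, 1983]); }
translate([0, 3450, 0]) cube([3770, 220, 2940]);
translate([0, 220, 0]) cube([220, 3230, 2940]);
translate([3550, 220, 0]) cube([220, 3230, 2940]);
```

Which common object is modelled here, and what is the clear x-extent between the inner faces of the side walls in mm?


A single room. The interior width is 3330 mm.

Four walls enclosing a rectangle with a door in the front wall — a room. Outside width 3770 minus two 220 mm walls gives 3330 mm.


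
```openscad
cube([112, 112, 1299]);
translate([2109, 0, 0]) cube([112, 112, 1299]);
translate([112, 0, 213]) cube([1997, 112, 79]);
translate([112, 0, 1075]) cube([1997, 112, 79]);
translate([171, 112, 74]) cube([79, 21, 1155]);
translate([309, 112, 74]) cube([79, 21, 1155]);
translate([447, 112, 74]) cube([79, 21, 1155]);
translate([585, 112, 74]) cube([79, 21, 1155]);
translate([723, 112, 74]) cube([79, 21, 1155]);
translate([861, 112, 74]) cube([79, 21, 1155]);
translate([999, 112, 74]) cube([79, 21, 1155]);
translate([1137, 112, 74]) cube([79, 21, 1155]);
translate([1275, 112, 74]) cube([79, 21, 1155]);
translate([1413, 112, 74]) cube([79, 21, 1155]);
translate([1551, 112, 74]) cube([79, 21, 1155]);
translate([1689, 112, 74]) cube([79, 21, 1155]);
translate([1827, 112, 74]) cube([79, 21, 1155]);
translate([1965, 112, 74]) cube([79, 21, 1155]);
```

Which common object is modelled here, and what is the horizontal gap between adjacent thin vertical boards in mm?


A fence section. The picket gap is 59 mm.

Two posts, two rails, 14 pickets — a fence section. Span 1997 mm holds 14 pickets of 79 mm with 15 equal gaps: ⌊(1997 − 14·79) / 15⌋ = 59 mm.


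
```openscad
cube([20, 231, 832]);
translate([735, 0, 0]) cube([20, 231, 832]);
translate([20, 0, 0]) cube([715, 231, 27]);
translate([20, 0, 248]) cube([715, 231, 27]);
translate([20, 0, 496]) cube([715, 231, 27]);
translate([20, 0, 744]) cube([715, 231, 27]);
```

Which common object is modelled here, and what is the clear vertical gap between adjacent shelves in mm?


A bookshelf. The clear shelf gap is 221 mm.

Two tall side panels with 4 horizontal boards between them — a bookshelf. The first two shelf undersides are at z = 0 and z = 248; with shelf thickness 27, the clear gap is 248 − 0 − 27 = 221 mm.


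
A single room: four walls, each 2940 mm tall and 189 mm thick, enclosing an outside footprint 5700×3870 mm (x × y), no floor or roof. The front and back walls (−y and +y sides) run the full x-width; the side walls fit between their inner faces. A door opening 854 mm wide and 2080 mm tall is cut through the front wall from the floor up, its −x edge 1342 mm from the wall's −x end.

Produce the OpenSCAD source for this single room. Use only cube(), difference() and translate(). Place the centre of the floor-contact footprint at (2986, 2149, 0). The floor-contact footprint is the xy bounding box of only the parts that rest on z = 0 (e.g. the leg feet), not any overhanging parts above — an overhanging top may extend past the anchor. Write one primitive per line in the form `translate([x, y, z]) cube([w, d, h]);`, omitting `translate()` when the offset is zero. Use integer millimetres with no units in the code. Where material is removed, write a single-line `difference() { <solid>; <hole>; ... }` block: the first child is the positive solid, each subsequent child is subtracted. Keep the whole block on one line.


difference() { translate([136, 214, 0]) cube([5700, 189, 2940]); translate([1478, 214, 0]) cube([854, 189, 2080]); }
translate([136, 3895, 0]) cube([5700, 189, 2940]);
translate([136, 403, 0]) cube([189, 3492, 2940]);
translate([5647, 403, 0]) cube([189, 3492, 2940]);


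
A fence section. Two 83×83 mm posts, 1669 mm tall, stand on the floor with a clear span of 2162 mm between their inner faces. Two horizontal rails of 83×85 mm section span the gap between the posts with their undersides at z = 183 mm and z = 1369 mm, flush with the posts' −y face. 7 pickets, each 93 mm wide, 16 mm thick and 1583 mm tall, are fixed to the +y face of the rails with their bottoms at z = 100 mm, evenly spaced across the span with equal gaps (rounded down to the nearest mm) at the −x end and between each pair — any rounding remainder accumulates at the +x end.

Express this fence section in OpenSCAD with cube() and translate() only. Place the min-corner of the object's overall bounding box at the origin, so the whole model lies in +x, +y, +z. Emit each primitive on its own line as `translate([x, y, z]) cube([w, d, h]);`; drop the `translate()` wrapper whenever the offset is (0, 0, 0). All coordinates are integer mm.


cube([83, 83, 1669]);
translate([2245, 0, 0]) cube([83, 83, 1669]);
translate([83, 0, 183]) cube([2162, 83, 85]);
translate([83, 0, 1369]) cube([2162, 83, 85]);
translate([271, 83, 100]) cube([93, 16, 1583]);
translate([552, 83, 100]) cube([93, 16, 1583]);
translate([833, 83, 100]) cube([93, 16, 1583]);
translate([1114, 83, 100]) cube([93, 16, 1583]);
translate([1395, 83, 100]) cube([93, 16, 1583]);
translate([1676, 83, 100]) cube([93, 16, 1583]);
translate([1957, 83, 100]) cube([93, 16, 1583]);


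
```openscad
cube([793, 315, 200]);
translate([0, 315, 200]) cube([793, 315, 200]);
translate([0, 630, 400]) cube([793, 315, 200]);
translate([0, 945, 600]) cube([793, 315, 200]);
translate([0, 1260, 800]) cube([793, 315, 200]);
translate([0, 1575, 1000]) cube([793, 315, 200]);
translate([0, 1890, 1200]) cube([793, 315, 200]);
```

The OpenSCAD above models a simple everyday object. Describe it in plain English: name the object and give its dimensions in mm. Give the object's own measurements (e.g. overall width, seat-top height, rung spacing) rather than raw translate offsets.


A straight staircase of 7 solid steps. Each step is 793 mm wide (x), 315 mm deep (y, the going) and 200 mm tall (the rise). The first step rests on the floor; each subsequent step sits one going further in +y and one rise higher in +z, directly behind and above the previous step with no overlap.


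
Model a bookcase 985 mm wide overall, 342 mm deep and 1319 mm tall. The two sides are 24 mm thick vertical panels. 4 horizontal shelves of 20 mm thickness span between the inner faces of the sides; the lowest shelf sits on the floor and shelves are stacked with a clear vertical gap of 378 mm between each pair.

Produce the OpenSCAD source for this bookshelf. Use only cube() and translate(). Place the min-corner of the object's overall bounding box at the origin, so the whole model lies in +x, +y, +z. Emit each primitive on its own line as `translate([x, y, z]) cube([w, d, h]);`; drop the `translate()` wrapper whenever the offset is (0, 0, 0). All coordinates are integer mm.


cube([24, 342, 1319]);
translate([961, 0, 0]) cube([24, 342, 1319]);
translate([24, 0, 0]) cube([937, 342, 20]);
translate([24, 0, 398]) cube([937, 342, 20]);
translate([24, 0, 796]) cube([937, 342, 20]);
translate([24, 0, 1194]) cube([937, 342, 20]);


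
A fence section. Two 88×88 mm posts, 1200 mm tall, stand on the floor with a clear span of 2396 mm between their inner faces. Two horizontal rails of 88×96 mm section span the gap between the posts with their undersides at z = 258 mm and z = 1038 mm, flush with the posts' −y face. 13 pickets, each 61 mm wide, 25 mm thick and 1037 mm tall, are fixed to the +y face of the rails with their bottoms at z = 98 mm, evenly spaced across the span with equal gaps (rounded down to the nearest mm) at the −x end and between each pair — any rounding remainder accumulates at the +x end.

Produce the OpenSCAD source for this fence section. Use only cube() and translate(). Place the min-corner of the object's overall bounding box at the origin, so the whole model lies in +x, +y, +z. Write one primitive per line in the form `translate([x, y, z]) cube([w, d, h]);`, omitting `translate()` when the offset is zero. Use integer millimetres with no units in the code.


cube([88, 88, 1200]);
translate([2484, 0, 0]) cube([88, 88, 1200]);
translate([88, 0, 258]) cube([2396, 88, 96]);
translate([88, 0, 1038]) cube([2396, 88, 96]);
translate([202, 88, 98]) cube([61, 25, 1037]);
translate([377, 88, 98]) cube([61, 25, 1037]);
translate([552, 88, 98]) cube([61, 25, 1037]);
translate([727, 88, 98]) cube([61, 25, 1037]);
translate([902, 88, 98]) cube([61, 25, 1037]);
translate([1077, 88, 98]) cube([61, 25, 1037]);
translate([1252, 88, 98]) cube([61, 25, 1037]);
translate([1427, 88, 98]) cube([61, 25, 1037]);
translate([1602, 88, 98]) cube([61, 25, 1037]);
translate([1777, 88, 98]) cube([61, 25, 1037]);
translate([1952, 88, 98]) cube([61, 25, 1037]);
translate([2127, 88, 98]) cube([61, 25, 1037]);
translate([2302, 88, 98]) cube([61, 25, 1037]);


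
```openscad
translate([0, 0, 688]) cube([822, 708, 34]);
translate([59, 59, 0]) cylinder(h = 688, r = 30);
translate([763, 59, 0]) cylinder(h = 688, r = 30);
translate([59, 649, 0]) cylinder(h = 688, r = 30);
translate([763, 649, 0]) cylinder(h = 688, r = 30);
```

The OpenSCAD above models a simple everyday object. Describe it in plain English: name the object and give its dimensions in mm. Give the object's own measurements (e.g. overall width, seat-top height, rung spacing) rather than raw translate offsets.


A rectangular dining table. The top is 822×708×34 mm with its upper surface at z = 722 mm. It stands on four round legs of 60 mm diameter, each leg's bounding box inset 29 mm from the nearest pair of top edges, running from the floor to the underside of the top.


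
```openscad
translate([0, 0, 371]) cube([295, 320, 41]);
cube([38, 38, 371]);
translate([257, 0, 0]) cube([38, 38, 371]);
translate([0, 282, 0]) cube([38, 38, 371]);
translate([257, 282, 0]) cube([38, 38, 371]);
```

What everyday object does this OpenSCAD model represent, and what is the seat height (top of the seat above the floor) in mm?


A stool. The seat height is 412 mm.

A 295×320×41 slab at z = 371 on four corner posts — a stool. The seat top is 371 + 41 = 412 mm.


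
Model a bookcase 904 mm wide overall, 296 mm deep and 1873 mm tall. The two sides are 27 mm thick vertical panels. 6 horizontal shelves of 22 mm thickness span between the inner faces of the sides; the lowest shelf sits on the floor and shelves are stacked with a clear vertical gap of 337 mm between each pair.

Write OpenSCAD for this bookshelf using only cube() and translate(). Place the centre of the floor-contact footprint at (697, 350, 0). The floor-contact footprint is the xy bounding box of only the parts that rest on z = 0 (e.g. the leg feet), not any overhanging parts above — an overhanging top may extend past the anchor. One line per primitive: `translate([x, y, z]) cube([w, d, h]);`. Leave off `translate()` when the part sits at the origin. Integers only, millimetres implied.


translate([245, 202, 0]) cube([27, 296, 1873]);
translate([1122, 202, 0]) cube([27, 296, 1873]);
translate([272, 202, 0]) cube([850, 296, 22]);
translate([272, 202, 359]) cube([850, 296, 22]);
translate([272, 202, 718]) cube([850, 296, 22]);
translate([272, 202, 1077]) cube([850, 296, 22]);
translate([272, 202, 1436]) cube([850, 296, 22]);
translate([272, 202, 1795]) cube([850, 296, 22]);


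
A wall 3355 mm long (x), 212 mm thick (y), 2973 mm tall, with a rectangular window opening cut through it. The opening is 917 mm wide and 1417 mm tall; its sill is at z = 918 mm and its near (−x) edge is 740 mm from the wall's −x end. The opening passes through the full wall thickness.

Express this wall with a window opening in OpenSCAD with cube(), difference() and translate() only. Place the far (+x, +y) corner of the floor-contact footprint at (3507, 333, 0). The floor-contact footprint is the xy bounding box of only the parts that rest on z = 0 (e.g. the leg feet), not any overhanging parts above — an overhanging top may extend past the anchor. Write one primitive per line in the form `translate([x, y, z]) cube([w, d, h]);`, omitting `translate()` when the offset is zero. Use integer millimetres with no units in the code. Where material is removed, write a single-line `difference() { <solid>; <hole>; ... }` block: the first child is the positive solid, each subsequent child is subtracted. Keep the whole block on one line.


difference() { translate([152, 121, 0]) cube([3355, 212, 2973]); translate([892, 121, 918]) cube([917, 212, 1417]); }


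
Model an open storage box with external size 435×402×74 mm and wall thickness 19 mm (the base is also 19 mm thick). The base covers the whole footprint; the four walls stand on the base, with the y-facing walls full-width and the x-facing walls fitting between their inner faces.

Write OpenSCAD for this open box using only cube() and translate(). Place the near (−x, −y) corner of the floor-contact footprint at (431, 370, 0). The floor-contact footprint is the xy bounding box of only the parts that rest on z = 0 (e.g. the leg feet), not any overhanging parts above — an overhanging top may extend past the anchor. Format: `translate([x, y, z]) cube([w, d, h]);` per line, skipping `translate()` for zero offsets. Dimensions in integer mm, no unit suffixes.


translate([431, 370, 0]) cube([435, 402, 19]);
translate([431, 370, 19]) cube([435, 19, 55]);
translate([431, 753, 19]) cube([435, 19, 55]);
translate([431, 389, 19]) cube([19, 364, 55]);
translate([847, 389, 19]) cube([19, 364, 55]);


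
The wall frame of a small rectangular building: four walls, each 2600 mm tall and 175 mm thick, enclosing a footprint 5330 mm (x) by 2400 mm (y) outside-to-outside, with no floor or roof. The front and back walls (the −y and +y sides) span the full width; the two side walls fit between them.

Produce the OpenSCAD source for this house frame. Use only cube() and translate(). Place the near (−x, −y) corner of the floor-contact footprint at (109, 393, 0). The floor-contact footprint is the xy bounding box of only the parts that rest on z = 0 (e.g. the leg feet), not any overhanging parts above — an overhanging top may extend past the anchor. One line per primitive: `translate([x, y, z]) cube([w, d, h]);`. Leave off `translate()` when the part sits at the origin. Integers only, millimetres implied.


translate([109, 393, 0]) cube([5330, 175, 2600]);
translate([109, 2618, 0]) cube([5330, 175, 2600]);
translate([109, 568, 0]) cube([175, 2050, 2600]);
translate([5264, 568, 0]) cube([175, 2050, 2600]);


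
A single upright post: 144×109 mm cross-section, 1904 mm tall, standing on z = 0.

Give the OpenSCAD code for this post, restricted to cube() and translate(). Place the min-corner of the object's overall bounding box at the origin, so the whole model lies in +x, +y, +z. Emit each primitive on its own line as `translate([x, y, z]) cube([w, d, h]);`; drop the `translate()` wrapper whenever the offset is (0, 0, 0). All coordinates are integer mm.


cube([144, 109, 1904]);


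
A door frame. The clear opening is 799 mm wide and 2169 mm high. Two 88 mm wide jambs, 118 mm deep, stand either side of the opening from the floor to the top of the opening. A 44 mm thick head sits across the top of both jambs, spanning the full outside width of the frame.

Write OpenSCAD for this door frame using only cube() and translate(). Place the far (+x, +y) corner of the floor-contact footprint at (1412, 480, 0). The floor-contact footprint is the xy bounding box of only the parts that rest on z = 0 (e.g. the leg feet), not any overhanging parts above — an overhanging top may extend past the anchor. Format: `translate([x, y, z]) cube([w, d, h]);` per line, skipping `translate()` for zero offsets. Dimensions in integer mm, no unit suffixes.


translate([437, 362, 0]) cube([88, 118, 2169]);
translate([1324, 362, 0]) cube([88, 118, 2169]);
translate([437, 362, 2169]) cube([975, 118, 44]);


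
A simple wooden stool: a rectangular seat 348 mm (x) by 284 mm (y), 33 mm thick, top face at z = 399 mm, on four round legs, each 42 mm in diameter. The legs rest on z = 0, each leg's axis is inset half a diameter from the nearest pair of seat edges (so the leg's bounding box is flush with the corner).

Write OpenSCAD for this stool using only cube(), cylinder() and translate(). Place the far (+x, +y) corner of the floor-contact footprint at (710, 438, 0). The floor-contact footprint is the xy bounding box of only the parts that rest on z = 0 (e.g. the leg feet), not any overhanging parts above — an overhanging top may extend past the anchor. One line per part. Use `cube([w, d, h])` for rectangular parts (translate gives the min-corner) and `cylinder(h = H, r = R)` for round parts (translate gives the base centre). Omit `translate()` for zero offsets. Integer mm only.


// leg_h = 399 - 33 = 366
translate([362, 154, 366]) cube([348, 284, 33]);
translate([383, 175, 0]) cylinder(h = 366, r = 21);
translate([689, 175, 0]) cylinder(h = 366, r = 21);
translate([383, 417, 0]) cylinder(h = 366, r = 21);
translate([689, 417, 0]) cylinder(h = 366, r = 21);


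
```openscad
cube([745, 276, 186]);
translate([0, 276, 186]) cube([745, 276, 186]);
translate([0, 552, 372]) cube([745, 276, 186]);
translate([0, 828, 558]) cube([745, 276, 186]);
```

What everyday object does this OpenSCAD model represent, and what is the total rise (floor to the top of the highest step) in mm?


A staircase. The total rise is 744 mm.

4 identical blocks, each offset up and back from the previous — a staircase. Each step is 186 mm tall and there are 4 of them, so the total rise is 4 × 186 = 744 mm.


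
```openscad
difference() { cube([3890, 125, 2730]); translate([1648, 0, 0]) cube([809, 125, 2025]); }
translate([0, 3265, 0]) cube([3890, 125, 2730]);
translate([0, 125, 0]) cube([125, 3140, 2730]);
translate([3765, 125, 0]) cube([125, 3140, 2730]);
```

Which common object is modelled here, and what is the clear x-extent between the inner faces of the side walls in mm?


A single room. The interior width is 3640 mm.

Four walls enclosing a rectangle with a door in the front wall — a room. Outside width 3890 minus two 125 mm walls gives 3640 mm.


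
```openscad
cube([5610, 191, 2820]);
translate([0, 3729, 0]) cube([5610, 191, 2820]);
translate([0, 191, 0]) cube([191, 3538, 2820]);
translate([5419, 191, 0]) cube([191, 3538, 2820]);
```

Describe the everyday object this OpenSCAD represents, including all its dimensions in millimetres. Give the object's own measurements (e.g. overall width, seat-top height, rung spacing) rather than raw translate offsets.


The wall frame of a small rectangular building: four walls, each 2820 mm tall and 191 mm thick, enclosing a footprint 5610 mm (x) by 3920 mm (y) outside-to-outside, with no floor or roof. The front and back walls (the −y and +y sides) span the full width; the two side walls fit between them.


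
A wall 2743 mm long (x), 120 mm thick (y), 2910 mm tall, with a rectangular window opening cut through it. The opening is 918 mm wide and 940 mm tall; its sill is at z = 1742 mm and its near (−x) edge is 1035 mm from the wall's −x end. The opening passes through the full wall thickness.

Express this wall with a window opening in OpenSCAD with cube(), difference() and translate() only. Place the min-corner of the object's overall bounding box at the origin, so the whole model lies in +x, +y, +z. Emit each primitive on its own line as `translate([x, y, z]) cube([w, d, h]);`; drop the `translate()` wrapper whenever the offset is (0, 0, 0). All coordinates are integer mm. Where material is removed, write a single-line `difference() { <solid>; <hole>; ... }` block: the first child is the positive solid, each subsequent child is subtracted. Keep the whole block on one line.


difference() { cube([2743, 120, 2910]); translate([1035, 0, 1742]) cube([918, 120, 940]); }


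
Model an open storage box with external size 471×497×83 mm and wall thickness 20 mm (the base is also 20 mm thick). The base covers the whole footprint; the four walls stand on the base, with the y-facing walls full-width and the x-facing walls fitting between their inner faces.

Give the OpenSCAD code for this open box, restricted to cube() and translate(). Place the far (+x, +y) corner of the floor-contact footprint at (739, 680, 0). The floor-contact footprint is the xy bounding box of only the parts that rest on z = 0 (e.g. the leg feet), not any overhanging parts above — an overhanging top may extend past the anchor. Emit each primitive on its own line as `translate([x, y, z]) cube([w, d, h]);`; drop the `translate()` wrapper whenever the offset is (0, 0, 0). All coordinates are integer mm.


translate([268, 183, 0]) cube([471, 497, 20]);
translate([268, 183, 20]) cube([471, 20, 63]);
translate([268, 660, 20]) cube([471, 20, 63]);
translate([268, 203, 20]) cube([20, 457, 63]);
translate([719, 203, 20]) cube([20, 457, 63]);


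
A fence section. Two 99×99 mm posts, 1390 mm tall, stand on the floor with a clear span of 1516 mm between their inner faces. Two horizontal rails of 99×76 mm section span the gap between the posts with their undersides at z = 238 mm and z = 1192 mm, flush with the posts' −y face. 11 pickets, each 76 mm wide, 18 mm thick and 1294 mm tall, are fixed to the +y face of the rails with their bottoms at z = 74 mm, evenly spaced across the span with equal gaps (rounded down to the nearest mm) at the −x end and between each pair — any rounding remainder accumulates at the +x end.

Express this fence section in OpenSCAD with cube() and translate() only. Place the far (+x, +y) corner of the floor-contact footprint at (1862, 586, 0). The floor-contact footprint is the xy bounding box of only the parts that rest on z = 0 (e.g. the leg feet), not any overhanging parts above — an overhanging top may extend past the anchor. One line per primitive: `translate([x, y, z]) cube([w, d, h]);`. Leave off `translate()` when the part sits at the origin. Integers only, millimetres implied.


translate([148, 487, 0]) cube([99, 99, 1390]);
translate([1763, 487, 0]) cube([99, 99, 1390]);
translate([247, 487, 238]) cube([1516, 99, 76]);
translate([247, 487, 1192]) cube([1516, 99, 76]);
translate([303, 586, 74]) cube([76, 18, 1294]);
translate([435, 586, 74]) cube([76, 18, 1294]);
translate([567, 586, 74]) cube([76, 18, 1294]);
translate([699, 586, 74]) cube([76, 18, 1294]);
translate([831, 586, 74]) cube([76, 18, 1294]);
translate([963, 586, 74]) cube([76, 18, 1294]);
translate([1095, 586, 74]) cube([76, 18, 1294]);
translate([1227, 586, 74]) cube([76, 18, 1294]);
translate([1359, 586, 74]) cube([76, 18, 1294]);
translate([1491, 586, 74]) cube([76, 18, 1294]);
translate([1623, 586, 74]) cube([76, 18, 1294]);


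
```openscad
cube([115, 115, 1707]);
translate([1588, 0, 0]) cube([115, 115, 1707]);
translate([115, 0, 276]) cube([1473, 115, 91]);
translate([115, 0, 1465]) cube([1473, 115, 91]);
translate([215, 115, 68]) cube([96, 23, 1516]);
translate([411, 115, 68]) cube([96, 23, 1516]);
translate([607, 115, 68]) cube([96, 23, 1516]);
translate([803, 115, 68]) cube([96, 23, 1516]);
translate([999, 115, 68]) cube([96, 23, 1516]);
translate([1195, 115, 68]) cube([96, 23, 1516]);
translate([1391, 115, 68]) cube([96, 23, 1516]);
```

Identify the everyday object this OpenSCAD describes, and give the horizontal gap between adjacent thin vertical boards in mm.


A fence section. The picket gap is 100 mm.

Two posts, two rails, 7 pickets — a fence section. Span 1473 mm holds 7 pickets of 96 mm with 8 equal gaps: ⌊(1473 − 7·96) / 8⌋ = 100 mm.


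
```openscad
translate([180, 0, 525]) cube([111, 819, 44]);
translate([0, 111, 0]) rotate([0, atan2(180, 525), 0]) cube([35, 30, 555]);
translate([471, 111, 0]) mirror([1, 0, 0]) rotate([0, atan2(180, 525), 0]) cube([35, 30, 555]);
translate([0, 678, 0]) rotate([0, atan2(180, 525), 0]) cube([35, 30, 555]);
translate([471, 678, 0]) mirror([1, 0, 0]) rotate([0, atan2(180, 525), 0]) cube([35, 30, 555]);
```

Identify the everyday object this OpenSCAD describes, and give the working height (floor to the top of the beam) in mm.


A sawhorse. The overall height is 569 mm.

A beam across two mirrored pairs of raked legs — a sawhorse. The beam's underside is at z = 525 (matching the legs' vertical rise in atan2(180, 525)) and the beam is 44 mm tall, so its top is at 525 + 44 = 569 mm. The raked legs top out at the beam's underside, so that is the highest point.


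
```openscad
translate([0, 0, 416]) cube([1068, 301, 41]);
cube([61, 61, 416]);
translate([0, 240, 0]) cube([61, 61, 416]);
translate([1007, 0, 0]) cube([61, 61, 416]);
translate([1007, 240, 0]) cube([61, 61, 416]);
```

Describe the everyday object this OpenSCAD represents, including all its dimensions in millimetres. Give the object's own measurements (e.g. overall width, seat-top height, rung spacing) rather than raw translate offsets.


A long wooden bench with a 1068 mm (x) × 301 mm (y) seat, 41 mm thick, its top surface 457 mm above the floor. Four 61 mm square legs at the seat corners, flush with the edges, run from z = 0 to the seat underside.


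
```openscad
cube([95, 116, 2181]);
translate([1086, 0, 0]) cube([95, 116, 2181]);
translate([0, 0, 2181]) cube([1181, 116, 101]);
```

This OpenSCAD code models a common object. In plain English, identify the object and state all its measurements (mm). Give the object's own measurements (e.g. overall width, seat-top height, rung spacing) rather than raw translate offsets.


A door frame. The clear opening is 991 mm wide and 2181 mm high. Two 95 mm wide jambs, 116 mm deep, stand either side of the opening from the floor to the top of the opening. A 101 mm thick head sits across the top of both jambs, spanning the full outside width of the frame.


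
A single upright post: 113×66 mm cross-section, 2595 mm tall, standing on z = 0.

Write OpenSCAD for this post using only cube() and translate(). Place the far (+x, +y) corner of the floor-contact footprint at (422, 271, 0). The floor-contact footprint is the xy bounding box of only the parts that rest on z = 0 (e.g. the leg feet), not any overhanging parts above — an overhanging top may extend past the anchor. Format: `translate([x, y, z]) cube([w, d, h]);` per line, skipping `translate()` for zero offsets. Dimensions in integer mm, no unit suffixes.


translate([309, 205, 0]) cube([113, 66, 2595]);


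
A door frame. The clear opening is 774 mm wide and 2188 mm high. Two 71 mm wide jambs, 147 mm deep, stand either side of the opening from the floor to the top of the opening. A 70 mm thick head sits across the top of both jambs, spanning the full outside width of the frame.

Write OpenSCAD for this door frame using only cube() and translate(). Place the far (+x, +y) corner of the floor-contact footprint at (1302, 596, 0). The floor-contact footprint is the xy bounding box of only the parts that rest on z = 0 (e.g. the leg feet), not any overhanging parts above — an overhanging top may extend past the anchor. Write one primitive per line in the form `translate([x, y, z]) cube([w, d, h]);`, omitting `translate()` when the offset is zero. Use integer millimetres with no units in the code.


translate([386, 449, 0]) cube([71, 147, 2188]);
translate([1231, 449, 0]) cube([71, 147, 2188]);
translate([386, 449, 2188]) cube([916, 147, 70]);


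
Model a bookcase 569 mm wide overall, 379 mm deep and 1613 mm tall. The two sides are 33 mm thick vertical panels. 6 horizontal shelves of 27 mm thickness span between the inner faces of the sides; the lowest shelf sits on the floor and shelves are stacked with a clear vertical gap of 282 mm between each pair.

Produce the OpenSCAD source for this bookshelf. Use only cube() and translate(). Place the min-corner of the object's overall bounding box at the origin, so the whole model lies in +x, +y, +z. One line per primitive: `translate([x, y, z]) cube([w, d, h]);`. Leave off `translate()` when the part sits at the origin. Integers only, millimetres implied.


cube([33, 379, 1613]);
translate([536, 0, 0]) cube([33, 379, 1613]);
translate([33, 0, 0]) cube([503, 379, 27]);
translate([33, 0, 309]) cube([503, 379, 27]);
translate([33, 0, 618]) cube([503, 379, 27]);
translate([33, 0, 927]) cube([503, 379, 27]);
translate([33, 0, 1236]) cube([503, 379, 27]);
translate([33, 0, 1545]) cube([503, 379, 27]);


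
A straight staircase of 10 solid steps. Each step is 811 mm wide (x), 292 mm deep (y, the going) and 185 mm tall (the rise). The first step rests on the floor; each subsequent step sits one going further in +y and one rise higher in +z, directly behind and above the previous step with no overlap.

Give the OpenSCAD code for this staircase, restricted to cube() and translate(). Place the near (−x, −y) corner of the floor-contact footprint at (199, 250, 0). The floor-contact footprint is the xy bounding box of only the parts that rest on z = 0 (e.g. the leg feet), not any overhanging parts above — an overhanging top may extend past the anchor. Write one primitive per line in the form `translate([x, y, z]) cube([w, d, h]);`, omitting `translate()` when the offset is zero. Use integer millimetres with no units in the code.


translate([199, 250, 0]) cube([811, 292, 185]);
translate([199, 542, 185]) cube([811, 292, 185]);
translate([199, 834, 370]) cube([811, 292, 185]);
translate([199, 1126, 555]) cube([811, 292, 185]);
translate([199, 1418, 740]) cube([811, 292, 185]);
translate([199, 1710, 925]) cube([811, 292, 185]);
translate([199, 2002, 1110]) cube([811, 292, 185]);
translate([199, 2294, 1295]) cube([811, 292, 185]);
translate([199, 2586, 1480]) cube([811, 292, 185]);
translate([199, 2878, 1665]) cube([811, 292, 185]);


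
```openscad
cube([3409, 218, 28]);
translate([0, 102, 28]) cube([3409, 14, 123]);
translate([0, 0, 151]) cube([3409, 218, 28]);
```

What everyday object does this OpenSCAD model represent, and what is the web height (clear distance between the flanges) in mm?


An I-beam. The web height is 123 mm.

Two wide flanges with a thin centred web — an I-beam. Overall 179 mm minus two 28 mm flanges gives a web of 179 − 2·28 = 123 mm.


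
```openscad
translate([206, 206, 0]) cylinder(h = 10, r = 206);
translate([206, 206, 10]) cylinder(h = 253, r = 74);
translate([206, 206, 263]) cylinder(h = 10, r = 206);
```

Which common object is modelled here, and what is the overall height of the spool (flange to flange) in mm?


A spool. The overall height is 273 mm.

Three coaxial cylinders, large–small–large — a spool. Two 10 mm flanges and a 253 mm core give 10 + 253 + 10 = 273 mm.


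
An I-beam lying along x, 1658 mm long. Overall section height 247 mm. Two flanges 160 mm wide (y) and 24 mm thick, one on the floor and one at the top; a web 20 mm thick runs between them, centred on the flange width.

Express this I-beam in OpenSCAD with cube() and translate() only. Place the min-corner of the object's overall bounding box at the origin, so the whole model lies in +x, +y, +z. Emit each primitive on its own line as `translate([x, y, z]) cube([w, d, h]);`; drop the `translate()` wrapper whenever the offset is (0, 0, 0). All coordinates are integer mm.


cube([1658, 160, 24]);
translate([0, 70, 24]) cube([1658, 20, 199]);
translate([0, 0, 223]) cube([1658, 160, 24]);


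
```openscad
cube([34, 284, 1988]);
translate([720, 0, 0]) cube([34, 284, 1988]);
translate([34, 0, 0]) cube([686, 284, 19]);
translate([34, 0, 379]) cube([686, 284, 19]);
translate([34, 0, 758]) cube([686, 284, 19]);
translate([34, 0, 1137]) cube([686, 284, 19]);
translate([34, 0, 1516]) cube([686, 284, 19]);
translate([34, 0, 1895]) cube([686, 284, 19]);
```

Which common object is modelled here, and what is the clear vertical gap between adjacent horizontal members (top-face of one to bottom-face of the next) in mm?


A bookshelf. The clear shelf gap is 360 mm.

Two tall side panels with 6 horizontal boards between them — a bookshelf. The first two shelf undersides are at z = 0 and z = 379; with shelf thickness 19, the clear gap is 379 − 0 − 19 = 360 mm.


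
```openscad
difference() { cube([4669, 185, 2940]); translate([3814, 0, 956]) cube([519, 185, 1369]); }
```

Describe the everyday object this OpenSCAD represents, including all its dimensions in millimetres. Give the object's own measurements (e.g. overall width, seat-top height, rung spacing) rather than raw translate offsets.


A wall 4669 mm long (x), 185 mm thick (y), 2940 mm tall, with a rectangular window opening cut through it. The opening is 519 mm wide and 1369 mm tall; its sill is at z = 956 mm and its near (−x) edge is 3814 mm from the wall's −x end. The opening passes through the full wall thickness.


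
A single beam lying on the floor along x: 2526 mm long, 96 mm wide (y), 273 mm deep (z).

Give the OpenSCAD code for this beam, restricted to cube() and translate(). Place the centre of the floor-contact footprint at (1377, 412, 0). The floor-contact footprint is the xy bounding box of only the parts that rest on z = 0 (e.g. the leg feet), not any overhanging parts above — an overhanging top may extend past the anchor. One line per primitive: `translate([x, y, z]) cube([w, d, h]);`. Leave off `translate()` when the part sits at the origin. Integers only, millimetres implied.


translate([114, 364, 0]) cube([2526, 96, 273]);


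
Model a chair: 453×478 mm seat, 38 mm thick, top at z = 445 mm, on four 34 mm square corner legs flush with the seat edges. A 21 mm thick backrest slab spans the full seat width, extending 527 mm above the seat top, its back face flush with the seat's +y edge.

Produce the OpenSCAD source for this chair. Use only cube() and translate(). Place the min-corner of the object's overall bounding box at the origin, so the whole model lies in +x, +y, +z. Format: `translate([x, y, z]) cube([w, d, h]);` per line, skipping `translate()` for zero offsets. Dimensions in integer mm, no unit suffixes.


translate([0, 0, 407]) cube([453, 478, 38]);
cube([34, 34, 407]);
translate([419, 0, 0]) cube([34, 34, 407]);
translate([0, 444, 0]) cube([34, 34, 407]);
translate([419, 444, 0]) cube([34, 34, 407]);
translate([0, 457, 445]) cube([453, 21, 527]);


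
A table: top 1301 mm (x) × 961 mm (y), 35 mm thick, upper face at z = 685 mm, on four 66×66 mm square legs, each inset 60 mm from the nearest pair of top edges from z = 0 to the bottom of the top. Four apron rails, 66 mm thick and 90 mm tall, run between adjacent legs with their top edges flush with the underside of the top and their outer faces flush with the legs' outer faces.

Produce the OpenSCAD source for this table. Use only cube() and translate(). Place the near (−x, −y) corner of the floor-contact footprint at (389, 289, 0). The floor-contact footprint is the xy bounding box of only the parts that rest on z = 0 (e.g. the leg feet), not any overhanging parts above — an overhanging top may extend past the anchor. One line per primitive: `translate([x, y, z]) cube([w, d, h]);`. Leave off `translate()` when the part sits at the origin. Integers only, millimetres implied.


translate([329, 229, 650]) cube([1301, 961, 35]);
translate([389, 289, 0]) cube([66, 66, 650]);
translate([1504, 289, 0]) cube([66, 66, 650]);
translate([389, 1064, 0]) cube([66, 66, 650]);
translate([1504, 1064, 0]) cube([66, 66, 650]);
translate([455, 289, 560]) cube([1049, 66, 90]);
translate([455, 1064, 560]) cube([1049, 66, 90]);
translate([389, 355, 560]) cube([66, 709, 90]);
translate([1504, 355, 560]) cube([66, 709, 90]);


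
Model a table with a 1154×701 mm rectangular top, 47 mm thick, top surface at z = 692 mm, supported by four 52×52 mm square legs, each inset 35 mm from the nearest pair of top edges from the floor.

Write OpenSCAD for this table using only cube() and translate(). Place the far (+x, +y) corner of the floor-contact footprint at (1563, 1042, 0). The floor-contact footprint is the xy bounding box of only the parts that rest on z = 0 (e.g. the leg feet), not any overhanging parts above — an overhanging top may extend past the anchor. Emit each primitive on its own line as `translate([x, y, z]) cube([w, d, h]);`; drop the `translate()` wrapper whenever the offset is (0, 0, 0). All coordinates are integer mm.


translate([444, 376, 645]) cube([1154, 701, 47]);
translate([479, 411, 0]) cube([52, 52, 645]);
translate([1511, 411, 0]) cube([52, 52, 645]);
translate([479, 990, 0]) cube([52, 52, 645]);
translate([1511, 990, 0]) cube([52, 52, 645]);
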